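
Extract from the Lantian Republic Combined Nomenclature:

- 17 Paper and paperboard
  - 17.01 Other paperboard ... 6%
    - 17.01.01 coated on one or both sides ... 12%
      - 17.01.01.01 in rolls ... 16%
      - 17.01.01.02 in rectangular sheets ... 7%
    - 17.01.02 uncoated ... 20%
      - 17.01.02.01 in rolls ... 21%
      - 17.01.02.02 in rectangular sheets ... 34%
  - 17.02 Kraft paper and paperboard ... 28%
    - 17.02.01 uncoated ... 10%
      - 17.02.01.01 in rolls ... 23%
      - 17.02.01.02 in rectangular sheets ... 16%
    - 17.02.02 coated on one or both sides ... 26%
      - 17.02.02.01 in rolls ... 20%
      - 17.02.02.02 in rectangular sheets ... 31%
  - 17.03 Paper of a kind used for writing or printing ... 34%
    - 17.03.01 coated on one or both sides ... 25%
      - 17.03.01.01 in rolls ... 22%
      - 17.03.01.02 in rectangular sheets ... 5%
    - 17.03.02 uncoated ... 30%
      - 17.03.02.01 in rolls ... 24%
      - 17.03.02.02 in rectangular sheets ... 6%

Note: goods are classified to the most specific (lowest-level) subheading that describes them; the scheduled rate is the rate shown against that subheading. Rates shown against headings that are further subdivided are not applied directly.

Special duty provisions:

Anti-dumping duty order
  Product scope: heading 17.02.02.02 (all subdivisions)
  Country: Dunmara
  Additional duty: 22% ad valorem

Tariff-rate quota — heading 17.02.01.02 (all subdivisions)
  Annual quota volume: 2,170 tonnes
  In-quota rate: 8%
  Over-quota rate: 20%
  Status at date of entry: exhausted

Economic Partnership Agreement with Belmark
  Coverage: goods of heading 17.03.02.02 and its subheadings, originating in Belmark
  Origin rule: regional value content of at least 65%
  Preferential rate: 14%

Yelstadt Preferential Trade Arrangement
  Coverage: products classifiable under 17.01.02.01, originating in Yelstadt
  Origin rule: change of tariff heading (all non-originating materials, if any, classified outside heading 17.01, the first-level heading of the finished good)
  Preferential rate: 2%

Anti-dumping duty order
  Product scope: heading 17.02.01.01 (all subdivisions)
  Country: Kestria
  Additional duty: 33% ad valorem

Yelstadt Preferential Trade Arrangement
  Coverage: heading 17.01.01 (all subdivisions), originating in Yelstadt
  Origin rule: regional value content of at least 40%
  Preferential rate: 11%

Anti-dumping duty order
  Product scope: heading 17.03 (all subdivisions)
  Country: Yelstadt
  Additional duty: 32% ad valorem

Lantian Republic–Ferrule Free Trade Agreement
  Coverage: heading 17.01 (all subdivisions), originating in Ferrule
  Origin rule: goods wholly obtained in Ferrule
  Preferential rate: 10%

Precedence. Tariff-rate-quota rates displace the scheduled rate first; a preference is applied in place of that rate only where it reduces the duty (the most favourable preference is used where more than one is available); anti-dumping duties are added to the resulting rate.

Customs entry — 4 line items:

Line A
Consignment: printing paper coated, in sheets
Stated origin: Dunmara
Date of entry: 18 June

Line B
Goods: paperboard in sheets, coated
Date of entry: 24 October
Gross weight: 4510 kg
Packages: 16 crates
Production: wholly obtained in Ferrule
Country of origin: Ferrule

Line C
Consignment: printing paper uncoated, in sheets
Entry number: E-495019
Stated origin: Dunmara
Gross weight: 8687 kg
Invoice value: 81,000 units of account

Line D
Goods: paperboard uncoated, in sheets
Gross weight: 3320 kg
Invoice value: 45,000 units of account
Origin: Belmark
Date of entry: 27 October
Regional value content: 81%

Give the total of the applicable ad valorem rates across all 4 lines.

52%

Line A: printing paper → 17.03; coated → 17.03.01; in sheets → 17.03.01.02. Scheduled 5%. No special measure applies. → 5%.
Line B: paperboard → 17.01; coated → 17.01.01; in sheets → 17.01.01.02. Scheduled 7%. Ferrule agreement on 17.01: wholly obtained → 10% available; preference 10% not lower than 7% → no reduction. → 7%.
Line C: printing paper → 17.03; uncoated → 17.03.02; in sheets → 17.03.02.02. Scheduled 6%. No special measure applies. → 6%.
Line D: paperboard → 17.01; uncoated → 17.01.02; in sheets → 17.01.02.02. Scheduled 34%. Belmark agreement on 17.03.02.02: 17.01.02.02 not covered. → 34%.
Sum: 5% + 7% + 6% + 34% = 52%.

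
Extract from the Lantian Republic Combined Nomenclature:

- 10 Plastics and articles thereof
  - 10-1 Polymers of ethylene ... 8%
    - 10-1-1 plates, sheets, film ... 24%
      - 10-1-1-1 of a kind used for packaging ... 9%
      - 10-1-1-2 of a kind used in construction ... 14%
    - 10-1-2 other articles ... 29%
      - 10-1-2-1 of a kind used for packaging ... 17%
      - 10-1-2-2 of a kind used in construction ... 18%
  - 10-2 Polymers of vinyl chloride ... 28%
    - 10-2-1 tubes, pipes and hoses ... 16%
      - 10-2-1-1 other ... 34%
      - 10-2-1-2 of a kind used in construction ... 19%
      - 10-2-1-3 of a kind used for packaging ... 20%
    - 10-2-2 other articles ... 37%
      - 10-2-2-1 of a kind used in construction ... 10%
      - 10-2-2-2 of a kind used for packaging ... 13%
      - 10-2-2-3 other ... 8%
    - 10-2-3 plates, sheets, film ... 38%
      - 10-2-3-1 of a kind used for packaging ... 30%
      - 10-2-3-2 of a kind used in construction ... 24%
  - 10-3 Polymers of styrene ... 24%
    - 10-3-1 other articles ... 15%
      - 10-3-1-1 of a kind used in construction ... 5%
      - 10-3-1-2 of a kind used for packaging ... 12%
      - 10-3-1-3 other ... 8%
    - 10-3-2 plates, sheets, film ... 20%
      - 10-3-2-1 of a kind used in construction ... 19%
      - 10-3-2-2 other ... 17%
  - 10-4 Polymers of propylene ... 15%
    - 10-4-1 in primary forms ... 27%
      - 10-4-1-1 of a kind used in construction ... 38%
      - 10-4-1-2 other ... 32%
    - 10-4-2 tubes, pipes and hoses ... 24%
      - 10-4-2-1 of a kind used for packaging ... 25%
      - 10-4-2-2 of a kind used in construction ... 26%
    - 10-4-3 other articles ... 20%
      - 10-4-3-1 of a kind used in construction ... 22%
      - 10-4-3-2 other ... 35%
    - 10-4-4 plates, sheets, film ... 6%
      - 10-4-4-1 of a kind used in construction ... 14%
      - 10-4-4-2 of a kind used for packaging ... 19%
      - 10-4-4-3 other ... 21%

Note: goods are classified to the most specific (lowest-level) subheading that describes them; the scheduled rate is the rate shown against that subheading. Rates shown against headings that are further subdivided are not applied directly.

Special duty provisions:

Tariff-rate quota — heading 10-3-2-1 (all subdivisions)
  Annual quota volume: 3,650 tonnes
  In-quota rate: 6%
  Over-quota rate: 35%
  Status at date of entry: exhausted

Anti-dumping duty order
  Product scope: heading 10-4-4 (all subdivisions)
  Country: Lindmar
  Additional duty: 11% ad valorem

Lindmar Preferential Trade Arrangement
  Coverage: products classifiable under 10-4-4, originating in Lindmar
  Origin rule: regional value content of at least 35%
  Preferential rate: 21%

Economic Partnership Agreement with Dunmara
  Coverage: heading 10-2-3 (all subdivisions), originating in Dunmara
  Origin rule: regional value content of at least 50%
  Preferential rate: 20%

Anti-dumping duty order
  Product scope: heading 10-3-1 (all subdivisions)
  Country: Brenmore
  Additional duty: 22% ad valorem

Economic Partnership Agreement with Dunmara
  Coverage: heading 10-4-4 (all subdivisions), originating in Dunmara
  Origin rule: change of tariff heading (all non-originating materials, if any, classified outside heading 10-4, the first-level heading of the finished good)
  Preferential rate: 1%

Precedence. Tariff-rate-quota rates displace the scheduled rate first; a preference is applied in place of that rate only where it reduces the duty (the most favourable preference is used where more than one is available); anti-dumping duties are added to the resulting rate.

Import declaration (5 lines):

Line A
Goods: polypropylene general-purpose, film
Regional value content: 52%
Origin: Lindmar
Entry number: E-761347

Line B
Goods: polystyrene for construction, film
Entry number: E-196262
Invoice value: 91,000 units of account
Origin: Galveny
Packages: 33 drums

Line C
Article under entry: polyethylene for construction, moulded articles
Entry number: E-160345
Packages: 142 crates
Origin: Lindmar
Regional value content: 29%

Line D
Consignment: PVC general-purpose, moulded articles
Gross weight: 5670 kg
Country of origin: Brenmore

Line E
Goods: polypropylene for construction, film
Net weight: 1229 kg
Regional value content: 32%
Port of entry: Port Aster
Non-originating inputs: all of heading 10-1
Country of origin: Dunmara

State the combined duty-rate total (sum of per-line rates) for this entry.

94%

Line A: polypropylene → 10-4; film → 10-4-4; general-purpose → 10-4-4-3. Scheduled 21%. Lindmar agreement on 10-4-4: RVC ≥ 35% → 21% available; preference 21% not lower than 21% → no reduction; anti-dumping (Lindmar, 10-4-4): +11%; total 21% + 11% = 32%. → 32%.
Line B: polystyrene → 10-3; film → 10-3-2; for construction → 10-3-2-1. Scheduled 19%. quota on 10-3-2-1 exhausted → over-quota 35%. → 35%.
Line C: polyethylene → 10-1; moulded articles → 10-1-2; for construction → 10-1-2-2. Scheduled 18%. Lindmar agreement on 10-4-4: 10-1-2-2 not covered. → 18%.
Line D: PVC → 10-2; moulded articles → 10-2-2; general-purpose → 10-2-2-3. Scheduled 8%. No special measure applies. → 8%.
Line E: polypropylene → 10-4; film → 10-4-4; for construction → 10-4-4-1. Scheduled 14%. Dunmara agreement on 10-2-3: 10-4-4-1 not covered; Dunmara agreement on 10-4-4: CTH met → 1% available; preferential 1%. → 1%.
Sum: 32% + 35% + 18% + 8% + 1% = 94%.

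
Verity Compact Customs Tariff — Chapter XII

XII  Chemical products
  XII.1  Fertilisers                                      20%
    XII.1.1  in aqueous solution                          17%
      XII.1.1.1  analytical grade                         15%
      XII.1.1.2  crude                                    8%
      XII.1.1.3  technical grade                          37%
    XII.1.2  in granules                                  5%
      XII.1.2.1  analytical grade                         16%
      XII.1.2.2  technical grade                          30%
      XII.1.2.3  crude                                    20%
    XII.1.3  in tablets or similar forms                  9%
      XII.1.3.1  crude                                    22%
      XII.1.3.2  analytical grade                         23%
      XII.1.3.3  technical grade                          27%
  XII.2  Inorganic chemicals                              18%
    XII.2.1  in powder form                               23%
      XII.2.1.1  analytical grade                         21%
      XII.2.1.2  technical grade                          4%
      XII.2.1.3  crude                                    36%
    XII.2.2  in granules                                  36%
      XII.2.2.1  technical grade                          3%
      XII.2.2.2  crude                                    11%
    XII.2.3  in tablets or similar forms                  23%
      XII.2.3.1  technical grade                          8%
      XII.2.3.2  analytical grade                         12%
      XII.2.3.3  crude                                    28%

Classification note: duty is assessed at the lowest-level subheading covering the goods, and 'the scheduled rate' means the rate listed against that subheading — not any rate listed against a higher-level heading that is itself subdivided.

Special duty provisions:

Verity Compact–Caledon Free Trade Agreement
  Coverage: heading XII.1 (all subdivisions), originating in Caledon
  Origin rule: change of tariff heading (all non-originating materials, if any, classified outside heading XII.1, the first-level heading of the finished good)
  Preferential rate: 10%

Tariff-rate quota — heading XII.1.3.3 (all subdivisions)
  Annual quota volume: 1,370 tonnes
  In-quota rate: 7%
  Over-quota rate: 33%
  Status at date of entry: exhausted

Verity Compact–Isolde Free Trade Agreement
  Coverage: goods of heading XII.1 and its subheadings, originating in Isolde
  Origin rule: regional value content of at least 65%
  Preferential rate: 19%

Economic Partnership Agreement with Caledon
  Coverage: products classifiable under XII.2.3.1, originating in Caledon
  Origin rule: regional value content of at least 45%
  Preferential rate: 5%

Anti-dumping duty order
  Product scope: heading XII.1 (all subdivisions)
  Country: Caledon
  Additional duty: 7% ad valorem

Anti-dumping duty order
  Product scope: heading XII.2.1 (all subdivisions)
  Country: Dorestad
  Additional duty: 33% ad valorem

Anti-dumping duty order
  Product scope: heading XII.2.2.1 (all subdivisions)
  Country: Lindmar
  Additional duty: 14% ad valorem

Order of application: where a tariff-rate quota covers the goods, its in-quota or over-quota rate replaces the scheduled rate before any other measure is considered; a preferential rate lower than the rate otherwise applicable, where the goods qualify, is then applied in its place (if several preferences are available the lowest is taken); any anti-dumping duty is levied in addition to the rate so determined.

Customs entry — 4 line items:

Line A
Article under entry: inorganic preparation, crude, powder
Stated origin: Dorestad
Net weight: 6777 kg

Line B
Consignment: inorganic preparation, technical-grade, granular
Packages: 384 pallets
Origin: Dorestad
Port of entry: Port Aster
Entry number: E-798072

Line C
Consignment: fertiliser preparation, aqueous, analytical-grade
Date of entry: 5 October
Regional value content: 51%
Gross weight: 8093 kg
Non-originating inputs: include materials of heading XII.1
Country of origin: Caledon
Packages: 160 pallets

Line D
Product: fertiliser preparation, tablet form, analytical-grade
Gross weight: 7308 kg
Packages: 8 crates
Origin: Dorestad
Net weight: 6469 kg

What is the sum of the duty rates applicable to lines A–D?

117%

Line A: inorganic → XII.2; powder → XII.2.1; crude → XII.2.1.3. Scheduled 36%. anti-dumping (Dorestad, XII.2.1): +33%; total 36% + 33% = 69%. → 69%.
Line B: inorganic → XII.2; granular → XII.2.2; technical-grade → XII.2.2.1. Scheduled 3%. No special measure applies. → 3%.
Line C: fertiliser → XII.1; aqueous → XII.1.1; analytical-grade → XII.1.1.1. Scheduled 15%. Caledon agreement on XII.1: CTH not met; Caledon agreement on XII.2.3.1: XII.1.1.1 not covered; anti-dumping (Caledon, XII.1): +7%; total 15% + 7% = 22%. → 22%.
Line D: fertiliser → XII.1; tablet form → XII.1.3; analytical-grade → XII.1.3.2. Scheduled 23%. No special measure applies. → 23%.
Sum: 69% + 3% + 22% + 23% = 117%.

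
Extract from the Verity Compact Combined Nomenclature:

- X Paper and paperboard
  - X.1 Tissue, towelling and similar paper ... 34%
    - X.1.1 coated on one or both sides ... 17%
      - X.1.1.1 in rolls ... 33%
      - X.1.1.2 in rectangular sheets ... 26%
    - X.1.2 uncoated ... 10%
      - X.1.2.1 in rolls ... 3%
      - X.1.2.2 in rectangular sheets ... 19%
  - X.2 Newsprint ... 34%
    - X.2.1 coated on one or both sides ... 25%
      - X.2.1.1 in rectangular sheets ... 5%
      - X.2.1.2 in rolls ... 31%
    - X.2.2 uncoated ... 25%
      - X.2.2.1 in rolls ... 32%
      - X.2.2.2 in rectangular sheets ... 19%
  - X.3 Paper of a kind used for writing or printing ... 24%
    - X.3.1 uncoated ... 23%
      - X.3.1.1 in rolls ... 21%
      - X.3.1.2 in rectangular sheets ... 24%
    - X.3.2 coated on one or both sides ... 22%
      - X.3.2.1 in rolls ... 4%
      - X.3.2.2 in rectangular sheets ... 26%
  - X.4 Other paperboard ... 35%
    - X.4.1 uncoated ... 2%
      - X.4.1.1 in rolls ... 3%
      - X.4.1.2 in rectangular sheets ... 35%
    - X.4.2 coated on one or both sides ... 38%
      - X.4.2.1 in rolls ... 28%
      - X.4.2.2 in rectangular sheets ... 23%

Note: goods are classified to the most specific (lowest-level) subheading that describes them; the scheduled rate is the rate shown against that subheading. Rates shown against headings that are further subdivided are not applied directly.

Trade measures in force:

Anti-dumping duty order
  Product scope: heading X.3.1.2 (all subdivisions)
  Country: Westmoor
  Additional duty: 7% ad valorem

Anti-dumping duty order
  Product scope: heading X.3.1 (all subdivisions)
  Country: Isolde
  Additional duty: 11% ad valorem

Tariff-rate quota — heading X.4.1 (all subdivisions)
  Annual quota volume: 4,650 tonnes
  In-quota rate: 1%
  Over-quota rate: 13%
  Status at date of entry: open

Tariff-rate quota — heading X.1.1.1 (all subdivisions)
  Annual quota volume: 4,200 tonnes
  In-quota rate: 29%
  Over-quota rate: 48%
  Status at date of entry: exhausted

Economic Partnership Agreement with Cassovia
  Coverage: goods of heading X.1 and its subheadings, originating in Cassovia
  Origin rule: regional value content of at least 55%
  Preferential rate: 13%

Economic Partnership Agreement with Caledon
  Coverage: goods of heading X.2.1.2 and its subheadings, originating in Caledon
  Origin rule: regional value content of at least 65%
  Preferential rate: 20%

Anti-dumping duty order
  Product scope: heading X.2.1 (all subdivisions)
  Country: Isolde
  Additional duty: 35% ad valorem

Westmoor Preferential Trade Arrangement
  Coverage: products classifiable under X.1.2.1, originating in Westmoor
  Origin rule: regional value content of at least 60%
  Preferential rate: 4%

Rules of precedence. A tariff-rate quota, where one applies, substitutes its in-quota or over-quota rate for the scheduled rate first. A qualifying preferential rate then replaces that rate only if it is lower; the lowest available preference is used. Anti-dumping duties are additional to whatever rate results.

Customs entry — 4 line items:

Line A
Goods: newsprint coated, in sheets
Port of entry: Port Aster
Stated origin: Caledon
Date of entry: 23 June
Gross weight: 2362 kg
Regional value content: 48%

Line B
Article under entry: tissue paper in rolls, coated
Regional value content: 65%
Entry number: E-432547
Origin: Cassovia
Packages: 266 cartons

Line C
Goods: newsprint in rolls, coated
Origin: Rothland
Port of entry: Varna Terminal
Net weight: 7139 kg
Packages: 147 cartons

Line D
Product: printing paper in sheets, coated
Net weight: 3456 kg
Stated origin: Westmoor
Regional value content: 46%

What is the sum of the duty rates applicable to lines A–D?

Line A: newsprint → X.2; coated → X.2.1; in sheets → X.2.1.1. Scheduled 5%. Caledon agreement on X.2.1.2: X.2.1.1 not covered. → 5%.
Line B: tissue paper → X.1; coated → X.1.1; in rolls → X.1.1.1. Scheduled 33%. quota on X.1.1.1 exhausted → over-quota 48%; Cassovia agreement on X.1: RVC ≥ 55% → 13% available; preferential 13%. → 13%.
Line C: newsprint → X.2; coated → X.2.1; in rolls → X.2.1.2. Scheduled 31%. No special measure applies. → 31%.
Line D: printing paper → X.3; coated → X.3.2; in sheets → X.3.2.2. Scheduled 26%. Westmoor agreement on X.1.2.1: X.3.2.2 not covered. → 26%.
Sum: 5% + 13% + 31% + 26% = 75%.

75%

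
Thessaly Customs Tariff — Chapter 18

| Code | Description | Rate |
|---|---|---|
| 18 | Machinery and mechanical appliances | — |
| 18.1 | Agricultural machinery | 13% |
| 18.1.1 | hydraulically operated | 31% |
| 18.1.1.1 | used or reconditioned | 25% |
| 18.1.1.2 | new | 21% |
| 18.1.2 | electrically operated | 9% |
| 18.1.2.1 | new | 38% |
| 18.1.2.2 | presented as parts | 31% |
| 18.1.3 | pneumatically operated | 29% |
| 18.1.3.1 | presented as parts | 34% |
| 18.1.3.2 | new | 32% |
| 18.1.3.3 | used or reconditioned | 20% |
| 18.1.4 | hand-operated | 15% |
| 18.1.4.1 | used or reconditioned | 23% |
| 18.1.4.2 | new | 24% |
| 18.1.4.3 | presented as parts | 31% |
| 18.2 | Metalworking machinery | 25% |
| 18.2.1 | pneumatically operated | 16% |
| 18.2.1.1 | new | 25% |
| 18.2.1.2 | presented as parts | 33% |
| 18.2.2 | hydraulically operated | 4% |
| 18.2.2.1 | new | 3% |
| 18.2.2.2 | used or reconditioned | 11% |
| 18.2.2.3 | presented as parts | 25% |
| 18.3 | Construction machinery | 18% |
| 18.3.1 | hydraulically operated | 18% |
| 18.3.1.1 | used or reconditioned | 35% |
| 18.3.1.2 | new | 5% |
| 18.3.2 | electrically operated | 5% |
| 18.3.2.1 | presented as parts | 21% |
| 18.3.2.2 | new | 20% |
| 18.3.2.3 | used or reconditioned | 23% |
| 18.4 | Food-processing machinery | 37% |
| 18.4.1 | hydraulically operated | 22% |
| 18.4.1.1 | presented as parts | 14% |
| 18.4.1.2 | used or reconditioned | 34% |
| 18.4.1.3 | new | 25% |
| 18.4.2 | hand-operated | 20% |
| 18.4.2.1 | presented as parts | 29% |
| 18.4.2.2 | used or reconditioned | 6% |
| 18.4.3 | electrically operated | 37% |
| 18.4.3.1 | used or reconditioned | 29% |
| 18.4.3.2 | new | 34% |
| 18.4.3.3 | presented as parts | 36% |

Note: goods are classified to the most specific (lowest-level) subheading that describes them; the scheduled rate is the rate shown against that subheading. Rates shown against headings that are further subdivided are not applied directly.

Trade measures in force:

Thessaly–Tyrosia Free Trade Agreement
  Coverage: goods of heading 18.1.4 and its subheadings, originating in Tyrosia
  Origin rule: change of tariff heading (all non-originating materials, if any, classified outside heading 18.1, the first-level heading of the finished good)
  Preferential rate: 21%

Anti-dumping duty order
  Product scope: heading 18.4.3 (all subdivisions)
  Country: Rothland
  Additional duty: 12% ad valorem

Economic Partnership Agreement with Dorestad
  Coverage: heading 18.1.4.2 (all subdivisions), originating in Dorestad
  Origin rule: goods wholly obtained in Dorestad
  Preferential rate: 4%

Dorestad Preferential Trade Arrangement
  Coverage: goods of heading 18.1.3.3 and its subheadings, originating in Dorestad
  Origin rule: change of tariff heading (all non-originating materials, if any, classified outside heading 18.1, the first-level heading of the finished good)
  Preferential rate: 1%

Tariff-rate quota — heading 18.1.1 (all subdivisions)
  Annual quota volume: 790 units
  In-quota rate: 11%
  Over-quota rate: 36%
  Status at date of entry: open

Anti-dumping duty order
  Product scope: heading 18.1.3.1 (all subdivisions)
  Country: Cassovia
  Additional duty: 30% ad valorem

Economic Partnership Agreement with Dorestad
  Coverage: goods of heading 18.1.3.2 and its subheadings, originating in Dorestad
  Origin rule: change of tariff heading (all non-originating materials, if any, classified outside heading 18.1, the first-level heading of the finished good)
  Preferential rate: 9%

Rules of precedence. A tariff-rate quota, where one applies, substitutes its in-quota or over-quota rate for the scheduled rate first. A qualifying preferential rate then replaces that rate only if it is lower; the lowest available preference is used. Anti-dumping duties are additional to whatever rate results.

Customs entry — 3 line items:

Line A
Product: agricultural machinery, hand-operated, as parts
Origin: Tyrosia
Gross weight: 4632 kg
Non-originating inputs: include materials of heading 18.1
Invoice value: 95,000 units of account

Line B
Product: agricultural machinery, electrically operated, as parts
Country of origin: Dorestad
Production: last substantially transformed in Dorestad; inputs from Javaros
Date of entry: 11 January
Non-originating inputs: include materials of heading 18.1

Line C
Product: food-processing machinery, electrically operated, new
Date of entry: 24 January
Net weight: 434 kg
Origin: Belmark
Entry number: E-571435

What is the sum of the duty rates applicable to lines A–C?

96%

Line A: agricultural → 18.1; hand-operated → 18.1.4; as parts → 18.1.4.3. Scheduled 31%. Tyrosia agreement on 18.1.4: CTH not met. → 31%.
Line B: agricultural → 18.1; electrically operated → 18.1.2; as parts → 18.1.2.2. Scheduled 31%. Dorestad agreement on 18.1.4.2: 18.1.2.2 not covered; Dorestad agreement on 18.1.3.3: 18.1.2.2 not covered; Dorestad agreement on 18.1.3.2: 18.1.2.2 not covered. → 31%.
Line C: food-processing → 18.4; electrically operated → 18.4.3; new → 18.4.3.2. Scheduled 34%. No special measure applies. → 34%.
Sum: 31% + 31% + 34% = 96%.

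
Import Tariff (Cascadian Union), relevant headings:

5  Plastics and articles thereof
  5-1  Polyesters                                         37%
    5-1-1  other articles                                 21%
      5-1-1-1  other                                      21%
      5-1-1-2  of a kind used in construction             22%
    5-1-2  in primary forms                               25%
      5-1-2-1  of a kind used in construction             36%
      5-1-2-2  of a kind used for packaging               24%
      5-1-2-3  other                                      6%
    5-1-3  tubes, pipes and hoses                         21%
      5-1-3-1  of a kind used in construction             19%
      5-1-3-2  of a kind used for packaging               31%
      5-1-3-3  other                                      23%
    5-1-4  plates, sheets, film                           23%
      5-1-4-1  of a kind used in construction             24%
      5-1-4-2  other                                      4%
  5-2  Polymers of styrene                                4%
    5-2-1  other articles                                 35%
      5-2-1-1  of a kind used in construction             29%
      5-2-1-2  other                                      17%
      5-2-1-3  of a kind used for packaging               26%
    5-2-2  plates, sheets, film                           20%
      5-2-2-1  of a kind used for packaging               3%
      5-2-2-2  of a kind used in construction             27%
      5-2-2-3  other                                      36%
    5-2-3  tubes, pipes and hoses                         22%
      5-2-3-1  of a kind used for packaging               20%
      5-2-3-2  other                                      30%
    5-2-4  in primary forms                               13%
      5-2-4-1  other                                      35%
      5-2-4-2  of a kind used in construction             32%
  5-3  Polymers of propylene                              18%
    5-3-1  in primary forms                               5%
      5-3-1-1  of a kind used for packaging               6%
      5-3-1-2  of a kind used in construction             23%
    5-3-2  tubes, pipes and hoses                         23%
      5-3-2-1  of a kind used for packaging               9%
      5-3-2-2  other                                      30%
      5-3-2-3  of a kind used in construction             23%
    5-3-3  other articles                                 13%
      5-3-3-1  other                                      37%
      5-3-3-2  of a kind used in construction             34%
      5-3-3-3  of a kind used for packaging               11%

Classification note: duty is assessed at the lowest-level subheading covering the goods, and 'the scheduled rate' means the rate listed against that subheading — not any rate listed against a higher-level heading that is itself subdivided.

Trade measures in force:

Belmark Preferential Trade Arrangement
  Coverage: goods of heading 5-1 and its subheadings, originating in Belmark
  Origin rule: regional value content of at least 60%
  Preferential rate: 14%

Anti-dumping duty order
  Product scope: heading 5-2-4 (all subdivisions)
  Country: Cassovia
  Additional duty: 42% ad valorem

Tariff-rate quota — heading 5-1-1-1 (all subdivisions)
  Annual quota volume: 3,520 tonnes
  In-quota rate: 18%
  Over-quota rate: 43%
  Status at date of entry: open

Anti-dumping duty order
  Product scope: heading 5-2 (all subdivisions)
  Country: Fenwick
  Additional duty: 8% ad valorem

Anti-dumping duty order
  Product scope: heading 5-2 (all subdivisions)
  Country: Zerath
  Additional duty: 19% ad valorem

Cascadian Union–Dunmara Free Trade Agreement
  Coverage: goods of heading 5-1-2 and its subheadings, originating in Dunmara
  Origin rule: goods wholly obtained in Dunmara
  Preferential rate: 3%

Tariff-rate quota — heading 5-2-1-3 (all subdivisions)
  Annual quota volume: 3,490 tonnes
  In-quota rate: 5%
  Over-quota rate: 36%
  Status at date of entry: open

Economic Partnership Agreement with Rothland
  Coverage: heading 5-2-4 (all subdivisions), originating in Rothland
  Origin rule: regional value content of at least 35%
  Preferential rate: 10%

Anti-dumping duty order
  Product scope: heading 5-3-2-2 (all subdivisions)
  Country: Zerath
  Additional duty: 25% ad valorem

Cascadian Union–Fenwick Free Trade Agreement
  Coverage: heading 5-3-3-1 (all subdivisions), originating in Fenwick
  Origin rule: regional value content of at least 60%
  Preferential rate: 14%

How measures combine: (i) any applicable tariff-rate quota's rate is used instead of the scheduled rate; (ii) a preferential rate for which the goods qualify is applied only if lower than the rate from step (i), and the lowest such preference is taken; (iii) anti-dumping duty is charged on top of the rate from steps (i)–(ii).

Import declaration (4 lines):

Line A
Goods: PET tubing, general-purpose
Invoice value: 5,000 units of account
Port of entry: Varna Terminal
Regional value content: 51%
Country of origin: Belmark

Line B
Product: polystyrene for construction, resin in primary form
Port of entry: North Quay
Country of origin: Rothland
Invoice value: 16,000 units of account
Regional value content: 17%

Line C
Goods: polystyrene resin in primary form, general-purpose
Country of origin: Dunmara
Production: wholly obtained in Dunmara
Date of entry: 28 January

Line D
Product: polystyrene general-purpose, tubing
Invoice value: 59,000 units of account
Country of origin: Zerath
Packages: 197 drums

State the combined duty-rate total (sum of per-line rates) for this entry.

139%

Line A: PET → 5-1; tubing → 5-1-3; general-purpose → 5-1-3-3. Scheduled 23%. Belmark agreement on 5-1: RVC < 60%. → 23%.
Line B: polystyrene → 5-2; resin in primary form → 5-2-4; for construction → 5-2-4-2. Scheduled 32%. Rothland agreement on 5-2-4: RVC < 35%. → 32%.
Line C: polystyrene → 5-2; resin in primary form → 5-2-4; general-purpose → 5-2-4-1. Scheduled 35%. Dunmara agreement on 5-1-2: 5-2-4-1 not covered. → 35%.
Line D: polystyrene → 5-2; tubing → 5-2-3; general-purpose → 5-2-3-2. Scheduled 30%. anti-dumping (Zerath, 5-2): +19%; total 30% + 19% = 49%. → 49%.
Sum: 23% + 32% + 35% + 49% = 139%.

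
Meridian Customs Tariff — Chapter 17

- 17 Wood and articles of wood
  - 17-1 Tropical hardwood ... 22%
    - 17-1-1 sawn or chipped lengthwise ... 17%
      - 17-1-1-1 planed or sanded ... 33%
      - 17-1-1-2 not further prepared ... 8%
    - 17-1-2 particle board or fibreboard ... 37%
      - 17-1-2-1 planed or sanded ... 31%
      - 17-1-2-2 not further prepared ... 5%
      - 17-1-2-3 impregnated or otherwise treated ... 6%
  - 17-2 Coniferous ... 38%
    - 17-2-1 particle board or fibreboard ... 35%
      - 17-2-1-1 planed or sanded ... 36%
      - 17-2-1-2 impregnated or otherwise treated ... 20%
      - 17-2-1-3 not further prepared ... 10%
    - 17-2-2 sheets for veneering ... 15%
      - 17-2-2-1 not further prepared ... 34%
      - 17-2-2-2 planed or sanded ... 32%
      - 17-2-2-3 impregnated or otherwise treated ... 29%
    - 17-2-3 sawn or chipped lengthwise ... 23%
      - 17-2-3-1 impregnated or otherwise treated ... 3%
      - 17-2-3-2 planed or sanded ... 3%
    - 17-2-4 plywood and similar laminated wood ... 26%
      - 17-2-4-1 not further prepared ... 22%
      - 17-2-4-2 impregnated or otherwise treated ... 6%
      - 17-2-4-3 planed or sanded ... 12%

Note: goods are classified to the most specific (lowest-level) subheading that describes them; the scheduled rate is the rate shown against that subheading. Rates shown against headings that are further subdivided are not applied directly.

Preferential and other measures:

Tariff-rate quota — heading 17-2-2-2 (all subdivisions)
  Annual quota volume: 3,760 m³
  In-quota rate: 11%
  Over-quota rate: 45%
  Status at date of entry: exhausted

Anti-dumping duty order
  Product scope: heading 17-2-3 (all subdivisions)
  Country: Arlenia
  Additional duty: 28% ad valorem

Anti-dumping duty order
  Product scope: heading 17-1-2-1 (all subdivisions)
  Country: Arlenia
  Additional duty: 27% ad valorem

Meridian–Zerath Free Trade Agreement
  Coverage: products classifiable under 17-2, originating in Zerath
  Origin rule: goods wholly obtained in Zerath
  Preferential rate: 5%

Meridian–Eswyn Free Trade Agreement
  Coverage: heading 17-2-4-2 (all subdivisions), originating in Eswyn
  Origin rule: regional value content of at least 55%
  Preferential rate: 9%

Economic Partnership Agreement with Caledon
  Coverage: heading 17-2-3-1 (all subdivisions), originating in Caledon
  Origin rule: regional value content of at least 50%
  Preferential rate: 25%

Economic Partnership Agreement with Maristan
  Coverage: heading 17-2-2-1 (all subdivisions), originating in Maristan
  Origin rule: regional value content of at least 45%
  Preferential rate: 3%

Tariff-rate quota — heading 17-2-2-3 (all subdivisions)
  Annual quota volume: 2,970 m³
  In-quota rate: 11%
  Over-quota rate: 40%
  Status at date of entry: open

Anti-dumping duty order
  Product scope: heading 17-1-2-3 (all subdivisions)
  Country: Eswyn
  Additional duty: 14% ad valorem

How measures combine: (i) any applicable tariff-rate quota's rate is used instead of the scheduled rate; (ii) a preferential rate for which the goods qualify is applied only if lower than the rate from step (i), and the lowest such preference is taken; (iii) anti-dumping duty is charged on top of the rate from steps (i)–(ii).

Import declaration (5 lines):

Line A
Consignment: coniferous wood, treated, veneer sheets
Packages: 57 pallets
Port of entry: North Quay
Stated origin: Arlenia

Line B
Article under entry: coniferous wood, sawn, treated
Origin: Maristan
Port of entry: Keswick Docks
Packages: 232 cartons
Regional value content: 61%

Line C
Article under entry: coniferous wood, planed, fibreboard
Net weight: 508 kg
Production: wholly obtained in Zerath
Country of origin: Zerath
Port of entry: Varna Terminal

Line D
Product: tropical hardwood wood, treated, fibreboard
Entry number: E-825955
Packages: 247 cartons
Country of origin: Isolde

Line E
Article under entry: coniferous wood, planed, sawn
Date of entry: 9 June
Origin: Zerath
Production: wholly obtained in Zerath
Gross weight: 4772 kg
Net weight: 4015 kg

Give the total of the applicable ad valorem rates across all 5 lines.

Line A: coniferous → 17-2; veneer sheets → 17-2-2; treated → 17-2-2-3. Scheduled 29%. quota on 17-2-2-3 open → in-quota 11%. → 11%.
Line B: coniferous → 17-2; sawn → 17-2-3; treated → 17-2-3-1. Scheduled 3%. Maristan agreement on 17-2-2-1: 17-2-3-1 not covered. → 3%.
Line C: coniferous → 17-2; fibreboard → 17-2-1; planed → 17-2-1-1. Scheduled 36%. Zerath agreement on 17-2: wholly obtained → 5% available; preferential 5%. → 5%.
Line D: tropical hardwood → 17-1; fibreboard → 17-1-2; treated → 17-1-2-3. Scheduled 6%. No special measure applies. → 6%.
Line E: coniferous → 17-2; sawn → 17-2-3; planed → 17-2-3-2. Scheduled 3%. Zerath agreement on 17-2: wholly obtained → 5% available; preference 5% not lower than 3% → no reduction. → 3%.
Sum: 11% + 3% + 5% + 6% + 3% = 28%.

28%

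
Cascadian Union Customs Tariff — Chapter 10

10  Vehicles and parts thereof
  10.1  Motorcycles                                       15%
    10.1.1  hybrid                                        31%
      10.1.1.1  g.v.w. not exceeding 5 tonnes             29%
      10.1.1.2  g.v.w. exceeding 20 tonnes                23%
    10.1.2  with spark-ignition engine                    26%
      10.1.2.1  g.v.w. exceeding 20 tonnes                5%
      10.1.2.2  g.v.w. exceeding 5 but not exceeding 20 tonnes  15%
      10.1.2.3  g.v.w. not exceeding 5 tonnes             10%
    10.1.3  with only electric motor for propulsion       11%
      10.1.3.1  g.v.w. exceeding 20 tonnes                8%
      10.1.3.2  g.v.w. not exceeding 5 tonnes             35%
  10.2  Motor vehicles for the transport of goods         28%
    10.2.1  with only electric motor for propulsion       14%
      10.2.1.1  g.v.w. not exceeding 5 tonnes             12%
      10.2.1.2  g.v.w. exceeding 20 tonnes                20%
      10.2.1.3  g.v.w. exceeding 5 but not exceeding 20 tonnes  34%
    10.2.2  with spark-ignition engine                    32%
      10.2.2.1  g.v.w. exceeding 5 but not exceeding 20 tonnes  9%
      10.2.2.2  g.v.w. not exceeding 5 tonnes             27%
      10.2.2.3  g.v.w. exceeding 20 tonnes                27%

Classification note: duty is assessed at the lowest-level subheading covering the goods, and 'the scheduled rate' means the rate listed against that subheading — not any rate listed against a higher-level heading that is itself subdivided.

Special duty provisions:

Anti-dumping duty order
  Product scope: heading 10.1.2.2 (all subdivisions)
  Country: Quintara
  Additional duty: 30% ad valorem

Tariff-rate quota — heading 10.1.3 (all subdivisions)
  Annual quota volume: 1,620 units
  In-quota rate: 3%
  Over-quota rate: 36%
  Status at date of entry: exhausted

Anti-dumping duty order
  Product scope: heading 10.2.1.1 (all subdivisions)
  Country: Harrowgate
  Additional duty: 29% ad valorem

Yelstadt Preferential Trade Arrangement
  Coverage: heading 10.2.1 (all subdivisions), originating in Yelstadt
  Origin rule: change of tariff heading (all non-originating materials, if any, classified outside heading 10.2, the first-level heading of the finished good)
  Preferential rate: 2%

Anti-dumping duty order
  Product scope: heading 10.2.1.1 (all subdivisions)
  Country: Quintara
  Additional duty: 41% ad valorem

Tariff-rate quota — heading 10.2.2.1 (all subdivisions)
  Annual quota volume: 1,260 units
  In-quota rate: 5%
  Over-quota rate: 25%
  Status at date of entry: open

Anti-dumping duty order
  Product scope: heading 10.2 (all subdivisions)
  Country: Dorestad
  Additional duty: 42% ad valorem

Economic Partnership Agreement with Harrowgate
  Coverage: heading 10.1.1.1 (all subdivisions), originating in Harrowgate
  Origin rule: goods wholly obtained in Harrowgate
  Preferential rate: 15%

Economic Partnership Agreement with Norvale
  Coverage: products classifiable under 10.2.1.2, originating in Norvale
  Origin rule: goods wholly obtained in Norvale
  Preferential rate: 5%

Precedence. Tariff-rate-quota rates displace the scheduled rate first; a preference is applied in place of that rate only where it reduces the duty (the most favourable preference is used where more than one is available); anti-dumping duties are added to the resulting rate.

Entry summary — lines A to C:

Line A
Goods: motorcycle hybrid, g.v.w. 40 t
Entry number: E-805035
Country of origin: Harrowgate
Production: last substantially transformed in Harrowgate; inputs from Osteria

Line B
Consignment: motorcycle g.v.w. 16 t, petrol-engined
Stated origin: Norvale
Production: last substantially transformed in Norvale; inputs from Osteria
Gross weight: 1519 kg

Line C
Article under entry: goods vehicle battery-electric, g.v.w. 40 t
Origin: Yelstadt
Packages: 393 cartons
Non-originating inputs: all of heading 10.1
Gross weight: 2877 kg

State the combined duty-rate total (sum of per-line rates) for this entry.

40%

Line A: motorcycle → 10.1; hybrid → 10.1.1; g.v.w. 40 t → 10.1.1.2. Scheduled 23%. Harrowgate agreement on 10.1.1.1: 10.1.1.2 not covered. → 23%.
Line B: motorcycle → 10.1; petrol-engined → 10.1.2; g.v.w. 16 t → 10.1.2.2. Scheduled 15%. Norvale agreement on 10.2.1.2: 10.1.2.2 not covered. → 15%.
Line C: goods vehicle → 10.2; battery-electric → 10.2.1; g.v.w. 40 t → 10.2.1.2. Scheduled 20%. Yelstadt agreement on 10.2.1: CTH met → 2% available; preferential 2%. → 2%.
Sum: 23% + 15% + 2% = 40%.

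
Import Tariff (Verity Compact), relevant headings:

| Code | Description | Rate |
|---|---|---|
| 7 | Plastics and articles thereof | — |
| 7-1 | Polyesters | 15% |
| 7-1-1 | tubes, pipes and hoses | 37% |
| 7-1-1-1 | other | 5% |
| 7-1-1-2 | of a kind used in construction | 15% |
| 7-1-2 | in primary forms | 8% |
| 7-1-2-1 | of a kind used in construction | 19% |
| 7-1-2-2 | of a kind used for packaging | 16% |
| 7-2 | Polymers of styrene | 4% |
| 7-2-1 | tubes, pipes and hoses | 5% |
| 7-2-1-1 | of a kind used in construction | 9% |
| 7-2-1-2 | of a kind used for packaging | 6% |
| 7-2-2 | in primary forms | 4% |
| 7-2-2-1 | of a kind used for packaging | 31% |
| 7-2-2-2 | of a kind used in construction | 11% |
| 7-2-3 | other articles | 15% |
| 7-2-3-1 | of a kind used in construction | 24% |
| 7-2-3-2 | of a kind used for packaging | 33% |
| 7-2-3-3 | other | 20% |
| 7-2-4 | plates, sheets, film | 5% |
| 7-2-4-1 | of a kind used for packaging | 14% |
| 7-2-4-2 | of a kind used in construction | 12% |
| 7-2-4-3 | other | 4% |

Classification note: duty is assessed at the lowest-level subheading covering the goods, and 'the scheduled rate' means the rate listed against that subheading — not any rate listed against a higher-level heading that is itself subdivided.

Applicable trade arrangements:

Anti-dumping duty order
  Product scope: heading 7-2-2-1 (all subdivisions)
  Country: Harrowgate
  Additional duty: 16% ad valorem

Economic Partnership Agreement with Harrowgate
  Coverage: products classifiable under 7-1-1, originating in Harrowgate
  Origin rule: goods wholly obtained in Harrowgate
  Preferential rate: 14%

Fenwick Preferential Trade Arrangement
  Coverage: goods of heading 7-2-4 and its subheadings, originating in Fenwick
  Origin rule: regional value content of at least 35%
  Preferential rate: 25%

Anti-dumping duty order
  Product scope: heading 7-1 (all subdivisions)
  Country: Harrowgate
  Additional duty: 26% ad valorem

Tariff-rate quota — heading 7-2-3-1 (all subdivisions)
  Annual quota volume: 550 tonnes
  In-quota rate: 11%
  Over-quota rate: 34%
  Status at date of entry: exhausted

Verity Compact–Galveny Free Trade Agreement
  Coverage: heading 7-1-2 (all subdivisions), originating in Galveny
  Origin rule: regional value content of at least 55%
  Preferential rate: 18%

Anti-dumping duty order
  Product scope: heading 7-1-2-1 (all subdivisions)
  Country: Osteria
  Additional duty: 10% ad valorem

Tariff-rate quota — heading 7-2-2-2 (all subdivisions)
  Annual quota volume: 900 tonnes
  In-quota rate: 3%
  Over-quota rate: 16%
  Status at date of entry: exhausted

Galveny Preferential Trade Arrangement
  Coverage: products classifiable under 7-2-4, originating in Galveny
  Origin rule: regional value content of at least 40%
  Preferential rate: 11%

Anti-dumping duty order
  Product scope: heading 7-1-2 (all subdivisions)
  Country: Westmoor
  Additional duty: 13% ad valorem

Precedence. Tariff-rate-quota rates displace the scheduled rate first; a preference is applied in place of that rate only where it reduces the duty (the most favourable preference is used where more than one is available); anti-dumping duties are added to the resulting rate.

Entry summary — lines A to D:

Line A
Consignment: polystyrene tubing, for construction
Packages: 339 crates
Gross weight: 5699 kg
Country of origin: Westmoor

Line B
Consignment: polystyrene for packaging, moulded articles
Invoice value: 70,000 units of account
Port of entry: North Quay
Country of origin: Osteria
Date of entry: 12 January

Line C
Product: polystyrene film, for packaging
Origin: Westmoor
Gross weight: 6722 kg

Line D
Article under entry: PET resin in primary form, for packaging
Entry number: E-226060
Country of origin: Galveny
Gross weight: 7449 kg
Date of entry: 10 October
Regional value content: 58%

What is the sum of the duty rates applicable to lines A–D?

Line A: polystyrene → 7-2; tubing → 7-2-1; for construction → 7-2-1-1. Scheduled 9%. No special measure applies. → 9%.
Line B: polystyrene → 7-2; moulded articles → 7-2-3; for packaging → 7-2-3-2. Scheduled 33%. No special measure applies. → 33%.
Line C: polystyrene → 7-2; film → 7-2-4; for packaging → 7-2-4-1. Scheduled 14%. No special measure applies. → 14%.
Line D: PET → 7-1; resin in primary form → 7-1-2; for packaging → 7-1-2-2. Scheduled 16%. Galveny agreement on 7-1-2: RVC ≥ 55% → 18% available; Galveny agreement on 7-2-4: 7-1-2-2 not covered; preference 18% not lower than 16% → no reduction. → 16%.
Sum: 9% + 33% + 14% + 16% = 72%.

72%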